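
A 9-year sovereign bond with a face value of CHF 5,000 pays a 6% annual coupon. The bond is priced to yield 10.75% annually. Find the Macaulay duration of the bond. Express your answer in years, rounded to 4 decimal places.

6.8662 years

Periodic yield y = 0.1075. Discount each cash flow and weight by its year:
  t   CF        PV=CF/(1+0.1075)^t    t·PV
  1       300.00       270.8804       270.8804
  2       300.00       244.5872       489.1745
  3       300.00       220.8463       662.5388
  4       300.00       199.4097       797.6389
  5       300.00       180.0539       900.2696
  6       300.00       162.5769       975.4614
  7       300.00       146.7963     1,027.5741
  8       300.00       132.5474     1,060.3796
  9     5,300.00     2,114.3762    19,029.3855
  Σ                  3,672.0743    25,213.3027
Price P = Σ PV = 3,672.0743.
Macaulay duration = Σ(t·PV) / P = 25,213.3027 / 3,672.0743 = 6.86623 years.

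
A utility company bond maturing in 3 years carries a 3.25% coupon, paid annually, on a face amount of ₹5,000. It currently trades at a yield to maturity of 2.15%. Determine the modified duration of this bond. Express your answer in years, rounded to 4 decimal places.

2.8469 years

Periodic yield y = 0.0215. First find Macaulay duration:
  t   CF        PV=CF/(1+0.0215)^t    t·PV
  1       162.50       159.0798       159.0798
  2       162.50       155.7316       311.4631
  3     5,162.50     4,843.3399    14,530.0198
  Σ                  5,158.1513    15,000.5627
P = 5,158.1513; Macaulay duration = 15,000.5627 / 5,158.1513 = 2.90813 years.
Modified duration = D_Mac / (1 + y) = 2.90813 / 1.0215 = 2.84692 years.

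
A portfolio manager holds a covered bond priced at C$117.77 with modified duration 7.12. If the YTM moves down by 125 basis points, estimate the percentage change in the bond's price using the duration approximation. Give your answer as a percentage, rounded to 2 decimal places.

Duration approximation: ΔP/P ≈ -D_mod · Δy = -7.12 × (-0.0125) = +0.089000.
As a percentage: +8.9000%.

+8.90%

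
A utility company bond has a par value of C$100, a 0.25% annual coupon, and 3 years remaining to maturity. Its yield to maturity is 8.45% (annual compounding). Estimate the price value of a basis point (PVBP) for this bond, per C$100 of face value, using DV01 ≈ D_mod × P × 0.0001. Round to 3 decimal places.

C$0.022

Periodic yield y = 0.0845.
  t   CF        PV=CF/(1+0.0845)^t    t·PV
  1         0.25         0.2305         0.2305
  2         0.25         0.2126         0.4251
  3       100.25        78.5951       235.7854
  Σ                     79.0382       236.4411
P = 79.0382; D_Mac = 2.99148 yrs; D_mod = 2.75839 yrs.
DV01 ≈ 2.75839 × 79.0382 × 0.0001 = 0.021802.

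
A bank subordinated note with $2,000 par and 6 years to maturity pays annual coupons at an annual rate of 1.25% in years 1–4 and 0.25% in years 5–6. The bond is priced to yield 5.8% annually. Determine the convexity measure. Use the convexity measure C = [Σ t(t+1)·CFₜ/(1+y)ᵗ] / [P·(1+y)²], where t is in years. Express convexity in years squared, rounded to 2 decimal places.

With y = 0.058:
  t   CF        PV=CF/(1+0.058)^t    t·PV        t(t+1)·PV
  1        25.00        23.6295        23.6295          47.2590
  2        25.00        22.3341        44.6682         134.0047
  3        25.00        21.1097        63.3292         253.3170
  4        25.00        19.9525        79.8100         399.0500
  5         5.00         3.7717        18.8587         113.1522
  6     2,005.00     1,429.5534     8,577.3202      60,041.2411
  Σ                  1,520.3509     8,807.6158      60,988.0239
P = 1,520.3509.
Convexity = Σ t(t+1)·PV / [P·(1+y)²] = 60,988.0239 / (1,520.3509 × 1.119364) = 35.83681.

35.84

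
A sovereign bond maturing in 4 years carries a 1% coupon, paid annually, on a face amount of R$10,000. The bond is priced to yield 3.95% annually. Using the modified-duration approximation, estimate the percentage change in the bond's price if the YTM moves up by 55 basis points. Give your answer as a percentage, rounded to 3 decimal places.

Periodic yield y = 0.0395. Modified duration first:
  t   CF        PV=CF/(1+0.0395)^t    t·PV
  1       100.00        96.2001        96.2001
  2       100.00        92.5446       185.0892
  3       100.00        89.0280       267.0839
  4    10,100.00     8,650.1452    34,600.5809
  Σ                  8,927.9179    35,148.9541
P = 8,927.9179; D_Mac = 3.93697 yrs; D_mod = 3.93697/(1+0.0395) = 3.78737 yrs.
ΔP/P ≈ -D_mod · Δy = -3.78737 × (+0.0055) = -0.020831 = -2.0831%.

-2.083%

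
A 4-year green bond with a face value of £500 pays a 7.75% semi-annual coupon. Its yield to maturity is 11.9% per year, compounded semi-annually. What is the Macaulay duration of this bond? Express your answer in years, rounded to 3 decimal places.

Periodic yield y = 0.0595. Discount each cash flow and weight by its period:
  t   CF        PV=CF/(1+0.0595)^t    t·PV
  1       19.375        18.2869        18.2869
  2       19.375        17.2600        34.5199
  3       19.375        16.2907        48.8720
  4       19.375        15.3758        61.5032
  5       19.375        14.5123        72.5616
  6       19.375        13.6973        82.1840
  7       19.375        12.9281        90.4968
  8      519.375       327.0946     2,616.7567
  Σ                    435.4457     3,025.1811
Price P = Σ PV = 435.4457.
Macaulay duration = Σ(t·PV) / P = 3,025.1811 / 435.4457 = 6.94732 half-year periods.
In years: 6.94732 / 2 = 3.47366 years.

3.474 years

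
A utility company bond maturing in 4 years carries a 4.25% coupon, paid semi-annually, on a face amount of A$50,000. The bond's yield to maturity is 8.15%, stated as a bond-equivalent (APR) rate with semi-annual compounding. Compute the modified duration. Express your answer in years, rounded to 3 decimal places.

Periodic yield y = 0.04075. First find Macaulay duration:
  t   CF        PV=CF/(1+0.04075)^t    t·PV
  1     1,062.50     1,020.8984     1,020.8984
  2     1,062.50       980.9257     1,961.8513
  3     1,062.50       942.5181     2,827.5542
  4     1,062.50       905.6143     3,622.4571
  5     1,062.50       870.1554     4,350.7772
  6     1,062.50       836.0850     5,016.5099
  7     1,062.50       803.3485     5,623.4397
  8    51,062.50    37,096.3104   296,770.4836
  Σ                 43,455.8558   321,193.9714
P = 43,455.8558; Macaulay duration = 321,193.9714 / 43,455.8558 = 7.39127 half-year periods = 3.69564 years.
Modified duration = D_Mac / (1 + y) = 3.69564 / 1.04075 = 3.55093 years.

3.551 years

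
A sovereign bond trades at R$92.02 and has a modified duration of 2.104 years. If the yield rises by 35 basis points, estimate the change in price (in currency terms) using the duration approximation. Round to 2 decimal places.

Duration approximation: ΔP/P ≈ -D_mod · Δy = -2.104 × (+0.0035) = -0.007364.
ΔP ≈ 92.02 × (-0.007364) = -0.67763528.

-R$0.68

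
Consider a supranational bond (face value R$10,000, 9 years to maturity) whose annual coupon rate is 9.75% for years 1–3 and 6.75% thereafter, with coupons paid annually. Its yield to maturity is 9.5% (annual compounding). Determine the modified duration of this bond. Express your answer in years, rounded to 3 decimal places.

Periodic yield y = 0.095. First find Macaulay duration:
  t   CF        PV=CF/(1+0.095)^t    t·PV
  1       975.00       890.4110       890.4110
  2       975.00       813.1607     1,626.3214
  3       975.00       742.6125     2,227.8375
  4       675.00       469.5126     1,878.0506
  5       675.00       428.7787     2,143.8934
  6       675.00       391.5787     2,349.4722
  7       675.00       357.6061     2,503.2428
  8       675.00       326.5809     2,612.6474
  9    10,675.00     4,716.7278    42,450.5499
  Σ                  9,136.9690    58,682.4262
P = 9,136.9690; Macaulay duration = 58,682.4262 / 9,136.9690 = 6.42253 years.
Modified duration = D_Mac / (1 + y) = 6.42253 / 1.095 = 5.86532 years.

5.865 years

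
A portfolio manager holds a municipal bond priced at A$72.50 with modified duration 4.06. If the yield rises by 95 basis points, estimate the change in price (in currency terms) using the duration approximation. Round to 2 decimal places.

-A$2.80

Duration approximation: ΔP/P ≈ -D_mod · Δy = -4.06 × (+0.0095) = -0.038570.
ΔP ≈ 72.50 × (-0.038570) = -2.796325.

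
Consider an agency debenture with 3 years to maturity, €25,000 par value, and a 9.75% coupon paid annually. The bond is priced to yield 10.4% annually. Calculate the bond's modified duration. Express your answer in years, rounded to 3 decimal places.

Periodic yield y = 0.104. First find Macaulay duration:
  t   CF        PV=CF/(1+0.104)^t    t·PV
  1     2,437.50     2,207.8804     2,207.8804
  2     2,437.50     1,999.8917     3,999.7834
  3    27,437.50    20,390.9433    61,172.8300
  Σ                 24,598.7155    67,380.4938
P = 24,598.7155; Macaulay duration = 67,380.4938 / 24,598.7155 = 2.73919 years.
Modified duration = D_Mac / (1 + y) = 2.73919 / 1.104 = 2.48115 years.

2.481 years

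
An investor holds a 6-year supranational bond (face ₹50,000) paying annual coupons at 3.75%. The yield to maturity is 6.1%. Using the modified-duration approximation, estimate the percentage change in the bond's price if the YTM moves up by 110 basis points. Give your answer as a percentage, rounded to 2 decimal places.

-5.64%

Periodic yield y = 0.061. Modified duration first:
  t   CF        PV=CF/(1+0.061)^t    t·PV
  1     1,875.00     1,767.2008     1,767.2008
  2     1,875.00     1,665.5992     3,331.1984
  3     1,875.00     1,569.8390     4,709.5171
  4     1,875.00     1,479.5844     5,918.3375
  5     1,875.00     1,394.5187     6,972.5937
  6    51,875.00    36,363.5108   218,181.0647
  Σ                 44,240.2529   240,879.9121
P = 44,240.2529; D_Mac = 5.44481 yrs; D_mod = 5.44481/(1+0.061) = 5.13177 yrs.
ΔP/P ≈ -D_mod · Δy = -5.13177 × (+0.011) = -0.056450 = -5.6450%.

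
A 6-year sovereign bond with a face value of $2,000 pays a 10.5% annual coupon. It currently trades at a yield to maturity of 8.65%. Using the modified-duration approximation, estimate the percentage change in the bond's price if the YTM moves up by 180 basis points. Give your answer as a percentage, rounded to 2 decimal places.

-7.95%

Periodic yield y = 0.0865. Modified duration first:
  t   CF        PV=CF/(1+0.0865)^t    t·PV
  1       210.00       193.2812       193.2812
  2       210.00       177.8934       355.7868
  3       210.00       163.7307       491.1921
  4       210.00       150.6955       602.7821
  5       210.00       138.6981       693.4907
  6     2,210.00     1,343.4264     8,060.5586
  Σ                  2,167.7254    10,397.0915
P = 2,167.7254; D_Mac = 4.79631 yrs; D_mod = 4.79631/(1+0.0865) = 4.41446 yrs.
ΔP/P ≈ -D_mod · Δy = -4.41446 × (+0.018) = -0.079460 = -7.9460%.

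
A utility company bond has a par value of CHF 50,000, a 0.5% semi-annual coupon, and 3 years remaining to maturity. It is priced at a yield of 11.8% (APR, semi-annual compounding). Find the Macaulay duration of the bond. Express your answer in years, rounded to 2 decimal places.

2.98 years

Periodic yield y = 0.059. Discount each cash flow and weight by its period:
  t   CF        PV=CF/(1+0.059)^t    t·PV
  1       125.00       118.0359       118.0359
  2       125.00       111.4598       222.9195
  3       125.00       105.2500       315.7500
  4       125.00        99.3862       397.5449
  5       125.00        93.8491       469.2456
  6    50,125.00    35,536.8251   213,220.9507
  Σ                 36,064.8061   214,744.4466
Price P = Σ PV = 36,064.8061.
Macaulay duration = Σ(t·PV) / P = 214,744.4466 / 36,064.8061 = 5.95440 half-year periods.
In years: 5.95440 / 2 = 2.97720 years.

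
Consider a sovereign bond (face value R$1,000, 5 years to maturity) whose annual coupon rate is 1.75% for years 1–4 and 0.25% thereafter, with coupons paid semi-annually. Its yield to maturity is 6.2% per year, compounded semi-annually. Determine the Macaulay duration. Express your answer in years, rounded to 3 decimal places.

4.783 years

Periodic yield y = 0.031. Discount each cash flow and weight by its period:
  t   CF        PV=CF/(1+0.031)^t    t·PV
  1         8.75         8.4869         8.4869
  2         8.75         8.2317        16.4634
  3         8.75         7.9842        23.9526
  4         8.75         7.7441        30.9766
  5         8.75         7.5113        37.5565
  6         8.75         7.2854        43.7127
  7         8.75         7.0664        49.4647
  8         8.75         6.8539        54.8313
  9         1.25         0.9497         8.5472
  10    1,001.25       737.8293     7,378.2926
  Σ                    799.9430     7,652.2846
Price P = Σ PV = 799.9430.
Macaulay duration = Σ(t·PV) / P = 7,652.2846 / 799.9430 = 9.56604 half-year periods.
In years: 9.56604 / 2 = 4.78302 years.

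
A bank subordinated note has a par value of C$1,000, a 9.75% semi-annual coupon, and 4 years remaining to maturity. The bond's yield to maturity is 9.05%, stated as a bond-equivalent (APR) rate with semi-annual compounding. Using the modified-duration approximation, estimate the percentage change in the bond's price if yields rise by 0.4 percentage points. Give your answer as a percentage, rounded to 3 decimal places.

Periodic yield y = 0.04525. Modified duration first:
  t   CF        PV=CF/(1+0.04525)^t    t·PV
  1        48.75        46.6396        46.6396
  2        48.75        44.6205        89.2410
  3        48.75        42.6888       128.0664
  4        48.75        40.8408       163.3631
  5        48.75        39.0727       195.3636
  6        48.75        37.3812       224.2874
  7        48.75        35.7630       250.3407
  8     1,048.75       736.0555     5,888.4440
  Σ                  1,023.0620     6,985.7458
P = 1,023.0620; D_Mac = 6.82827 half-year periods = 3.41414 yrs; D_mod = 3.41414/(1+0.04525) = 3.26633 yrs.
ΔP/P ≈ -D_mod · Δy = -3.26633 × (+0.004) = -0.013065 = -1.3065%.

-1.307%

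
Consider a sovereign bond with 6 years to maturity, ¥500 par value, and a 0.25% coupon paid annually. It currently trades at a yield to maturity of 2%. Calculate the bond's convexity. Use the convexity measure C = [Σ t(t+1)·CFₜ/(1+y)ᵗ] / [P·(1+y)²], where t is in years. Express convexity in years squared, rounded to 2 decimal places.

With y = 0.02:
  t   CF        PV=CF/(1+0.02)^t    t·PV        t(t+1)·PV
  1         1.25         1.2255         1.2255           2.4510
  2         1.25         1.2015         2.4029           7.2088
  3         1.25         1.1779         3.5337          14.1348
  4         1.25         1.1548         4.6192          23.0961
  5         1.25         1.1322         5.6608          33.9649
  6       501.25       445.0957     2,670.5739      18,694.0175
  Σ                    450.9875     2,688.0161      18,774.8731
P = 450.9875.
Convexity = Σ t(t+1)·PV / [P·(1+y)²] = 18,774.8731 / (450.9875 × 1.040400) = 40.01402.

40.01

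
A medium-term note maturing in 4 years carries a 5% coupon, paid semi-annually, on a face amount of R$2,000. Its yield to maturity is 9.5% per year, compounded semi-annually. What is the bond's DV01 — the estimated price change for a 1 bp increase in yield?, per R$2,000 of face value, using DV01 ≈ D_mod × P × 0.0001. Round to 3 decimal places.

Periodic yield y = 0.0475.
  t   CF        PV=CF/(1+0.0475)^t    t·PV
  1        50.00        47.7327        47.7327
  2        50.00        45.5682        91.1364
  3        50.00        43.5019       130.5056
  4        50.00        41.5292       166.1169
  5        50.00        39.6460       198.2302
  6        50.00        37.8483       227.0895
  7        50.00        36.1320       252.9239
  8     2,050.00     1,414.2351    11,313.8807
  Σ                  1,706.1934    12,427.6159
P = 1,706.1934; D_Mac = 7.28383 half-year periods = 3.64191 yrs; D_mod = 3.47677 yrs.
DV01 ≈ 3.47677 × 1,706.1934 × 0.0001 = 0.593204.

R$0.593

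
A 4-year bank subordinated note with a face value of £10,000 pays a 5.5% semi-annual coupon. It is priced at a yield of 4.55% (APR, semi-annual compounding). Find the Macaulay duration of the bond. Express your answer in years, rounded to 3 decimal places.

3.652 years

Periodic yield y = 0.02275. Discount each cash flow and weight by its period:
  t   CF        PV=CF/(1+0.02275)^t    t·PV
  1       275.00       268.8829       268.8829
  2       275.00       262.9019       525.8038
  3       275.00       257.0539       771.1618
  4       275.00       251.3360     1,005.3441
  5       275.00       245.7453     1,228.7266
  6       275.00       240.2790     1,441.6738
  7       275.00       234.9342     1,644.5395
  8    10,275.00     8,582.7394    68,661.9151
  Σ                 10,343.8726    75,548.0476
Price P = Σ PV = 10,343.8726.
Macaulay duration = Σ(t·PV) / P = 75,548.0476 / 10,343.8726 = 7.30365 half-year periods.
In years: 7.30365 / 2 = 3.65183 years.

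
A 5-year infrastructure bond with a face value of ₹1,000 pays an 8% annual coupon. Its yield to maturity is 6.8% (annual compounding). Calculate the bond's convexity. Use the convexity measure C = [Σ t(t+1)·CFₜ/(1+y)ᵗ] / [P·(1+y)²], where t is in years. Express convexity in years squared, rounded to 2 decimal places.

With y = 0.068:
  t   CF        PV=CF/(1+0.068)^t    t·PV        t(t+1)·PV
  1        80.00        74.9064        74.9064         149.8127
  2        80.00        70.1370       140.2741         420.8223
  3        80.00        65.6714       197.0142         788.0567
  4        80.00        61.4901       245.9603       1,229.8014
  5     1,080.00       777.2621     3,886.3105      23,317.8630
  Σ                  1,049.4670     4,544.4654      25,906.3561
P = 1,049.4670.
Convexity = Σ t(t+1)·PV / [P·(1+y)²] = 25,906.3561 / (1,049.4670 × 1.140624) = 21.64188.

21.64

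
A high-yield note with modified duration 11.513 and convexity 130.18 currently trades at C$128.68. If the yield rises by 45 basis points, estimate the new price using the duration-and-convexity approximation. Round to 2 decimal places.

Duration effect: -D_mod·Δy = -11.513 × (+0.0045) = -0.0518085
Convexity effect: ½·C·(Δy)² = 0.5 × 130.18 × (0.0045)² = +0.0013180725
ΔP/P ≈ -0.0518085 + 0.0013180725 = -0.0504904275
New price ≈ 128.68 × (1 - 0.0504904275) = 122.1828917893.

C$122.18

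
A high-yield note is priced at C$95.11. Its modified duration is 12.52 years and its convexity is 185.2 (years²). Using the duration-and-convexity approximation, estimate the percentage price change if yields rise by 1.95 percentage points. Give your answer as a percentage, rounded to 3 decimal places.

Duration effect: -D_mod·Δy = -12.52 × (+0.0195) = -0.244140
Convexity effect: ½·C·(Δy)² = 0.5 × 185.2 × (0.0195)² = +0.03521115
ΔP/P ≈ -0.244140 + 0.03521115 = -0.20892885
= -20.892885%.

-20.893%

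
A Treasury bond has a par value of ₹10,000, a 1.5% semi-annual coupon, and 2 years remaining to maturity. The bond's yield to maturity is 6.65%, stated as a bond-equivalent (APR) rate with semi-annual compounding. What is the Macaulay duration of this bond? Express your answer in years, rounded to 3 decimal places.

1.976 years

Periodic yield y = 0.03325. Discount each cash flow and weight by its period:
  t   CF        PV=CF/(1+0.03325)^t    t·PV
  1        75.00        72.5865        72.5865
  2        75.00        70.2507       140.5013
  3        75.00        67.9900       203.9700
  4    10,075.00     8,839.4125    35,357.6498
  Σ                  9,050.2396    35,774.7076
Price P = Σ PV = 9,050.2396.
Macaulay duration = Σ(t·PV) / P = 35,774.7076 / 9,050.2396 = 3.95290 half-year periods.
In years: 3.95290 / 2 = 1.97645 years.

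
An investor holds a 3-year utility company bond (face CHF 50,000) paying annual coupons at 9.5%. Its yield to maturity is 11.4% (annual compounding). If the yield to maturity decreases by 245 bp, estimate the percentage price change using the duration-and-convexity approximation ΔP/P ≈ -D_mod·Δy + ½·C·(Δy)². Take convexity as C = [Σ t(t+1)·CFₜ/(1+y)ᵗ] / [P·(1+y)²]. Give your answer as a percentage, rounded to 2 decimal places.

With y = 0.114:
  t   CF        PV=CF/(1+0.114)^t    t·PV        t(t+1)·PV
  1     4,750.00     4,263.9138     4,263.9138       8,527.8276
  2     4,750.00     3,827.5708     7,655.1415      22,965.4245
  3    54,750.00    39,603.0424   118,809.1273     475,236.5091
  Σ                 47,694.5270   130,728.1826     506,729.7613
P = 47,694.5270; D_Mac = 2.74095 yrs; D_mod = 2.46046 yrs; C = 8.56126.
Duration effect: -2.46046 × (-0.0245) = +0.060281
Convexity effect: 0.5 × 8.56126 × (-0.0245)² = +0.0025694
ΔP/P ≈ +0.060281 + 0.0025694 = +0.062851 = +6.2851%.

+6.29%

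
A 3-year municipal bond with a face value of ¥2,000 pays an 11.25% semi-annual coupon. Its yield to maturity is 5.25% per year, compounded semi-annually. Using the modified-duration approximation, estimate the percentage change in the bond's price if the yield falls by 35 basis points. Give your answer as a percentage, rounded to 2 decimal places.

+0.91%

Periodic yield y = 0.02625. Modified duration first:
  t   CF        PV=CF/(1+0.02625)^t    t·PV
  1       112.50       109.6224       109.6224
  2       112.50       106.8184       213.6369
  3       112.50       104.0862       312.2585
  4       112.50       101.4238       405.6952
  5       112.50        98.8295       494.1476
  6     2,112.50     1,808.3300    10,849.9802
  Σ                  2,329.1104    12,385.3408
P = 2,329.1104; D_Mac = 5.31763 half-year periods = 2.65881 yrs; D_mod = 2.65881/(1+0.02625) = 2.59081 yrs.
ΔP/P ≈ -D_mod · Δy = -2.59081 × (-0.0035) = +0.009068 = +0.9068%.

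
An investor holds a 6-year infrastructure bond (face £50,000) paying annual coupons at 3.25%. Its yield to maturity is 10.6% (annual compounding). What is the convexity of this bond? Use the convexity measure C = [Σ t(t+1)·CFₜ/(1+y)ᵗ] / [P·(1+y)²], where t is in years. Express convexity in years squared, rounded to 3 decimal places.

30.082

With y = 0.106:
  t   CF        PV=CF/(1+0.106)^t    t·PV        t(t+1)·PV
  1     1,625.00     1,469.2586     1,469.2586       2,938.5172
  2     1,625.00     1,328.4436     2,656.8871       7,970.6614
  3     1,625.00     1,201.1244     3,603.3732      14,413.4926
  4     1,625.00     1,086.0076     4,344.0303      21,720.1516
  5     1,625.00       981.9237     4,909.6184      29,457.7102
  6    51,625.00    28,205.2077   169,231.2465   1,184,618.7253
  Σ                 34,271.9655   186,214.4141   1,261,119.2583
P = 34,271.9655.
Convexity = Σ t(t+1)·PV / [P·(1+y)²] = 1,261,119.2583 / (34,271.9655 × 1.223236) = 30.08201.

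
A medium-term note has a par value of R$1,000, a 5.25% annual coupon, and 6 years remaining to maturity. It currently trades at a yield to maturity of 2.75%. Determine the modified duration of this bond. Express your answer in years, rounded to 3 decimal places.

Periodic yield y = 0.0275. First find Macaulay duration:
  t   CF        PV=CF/(1+0.0275)^t    t·PV
  1        52.50        51.0949        51.0949
  2        52.50        49.7274        99.4548
  3        52.50        48.3965       145.1895
  4        52.50        47.1012       188.4048
  5        52.50        45.8406       229.2029
  6     1,052.50       894.3986     5,366.3917
  Σ                  1,136.5592     6,079.7386
P = 1,136.5592; Macaulay duration = 6,079.7386 / 1,136.5592 = 5.34925 years.
Modified duration = D_Mac / (1 + y) = 5.34925 / 1.0275 = 5.20608 years.

5.206 years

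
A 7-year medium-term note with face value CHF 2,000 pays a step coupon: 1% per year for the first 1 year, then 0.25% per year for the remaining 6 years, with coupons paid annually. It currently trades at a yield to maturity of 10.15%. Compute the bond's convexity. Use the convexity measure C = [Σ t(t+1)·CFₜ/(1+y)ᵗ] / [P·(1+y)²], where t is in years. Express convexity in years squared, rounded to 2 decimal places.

With y = 0.1015:
  t   CF        PV=CF/(1+0.1015)^t    t·PV        t(t+1)·PV
  1        20.00        18.1571        18.1571          36.3141
  2         5.00         4.1210         8.2420          24.7259
  3         5.00         3.7412        11.2237          44.8950
  4         5.00         3.3965        13.5860          67.9301
  5         5.00         3.0835        15.4176          92.5058
  6         5.00         2.7994        16.7963         117.5743
  7     2,005.00     1,019.1142     7,133.7996      57,070.3970
  Σ                  1,054.4129     7,217.2224      57,454.3421
P = 1,054.4129.
Convexity = Σ t(t+1)·PV / [P·(1+y)²] = 57,454.3421 / (1,054.4129 × 1.213302) = 44.91001.

44.91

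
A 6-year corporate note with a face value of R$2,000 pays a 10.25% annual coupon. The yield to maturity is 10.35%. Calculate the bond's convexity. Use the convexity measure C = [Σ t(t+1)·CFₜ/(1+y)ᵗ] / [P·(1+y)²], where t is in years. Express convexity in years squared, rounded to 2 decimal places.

25.17

With y = 0.1035:
  t   CF        PV=CF/(1+0.1035)^t    t·PV        t(t+1)·PV
  1       205.00       185.7725       185.7725         371.5451
  2       205.00       168.3485       336.6969       1,010.0908
  3       205.00       152.5587       457.6760       1,830.7038
  4       205.00       138.2498       552.9992       2,764.9960
  5       205.00       125.2830       626.4150       3,758.4903
  6     2,205.00     1,221.1656     7,326.9937      51,288.9560
  Σ                  1,991.3781     9,486.5534      61,024.7821
P = 1,991.3781.
Convexity = Σ t(t+1)·PV / [P·(1+y)²] = 61,024.7821 / (1,991.3781 × 1.217712) = 25.16563.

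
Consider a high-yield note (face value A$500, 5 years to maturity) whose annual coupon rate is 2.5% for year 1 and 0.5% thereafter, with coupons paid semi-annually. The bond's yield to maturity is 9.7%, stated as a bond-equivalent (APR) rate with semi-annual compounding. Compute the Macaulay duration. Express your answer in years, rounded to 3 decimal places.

4.808 years

Periodic yield y = 0.0485. Discount each cash flow and weight by its period:
  t   CF        PV=CF/(1+0.0485)^t    t·PV
  1         6.25         5.9609         5.9609
  2         6.25         5.6852        11.3703
  3         1.25         1.0844         3.2533
  4         1.25         1.0343         4.1371
  5         1.25         0.9864         4.9322
  6         1.25         0.9408         5.6448
  7         1.25         0.8973         6.2810
  8         1.25         0.8558         6.8462
  9         1.25         0.8162         7.3458
  10      501.25       312.1548     3,121.5481
  Σ                    330.4161     3,177.3198
Price P = Σ PV = 330.4161.
Macaulay duration = Σ(t·PV) / P = 3,177.3198 / 330.4161 = 9.61612 half-year periods.
In years: 9.61612 / 2 = 4.80806 years.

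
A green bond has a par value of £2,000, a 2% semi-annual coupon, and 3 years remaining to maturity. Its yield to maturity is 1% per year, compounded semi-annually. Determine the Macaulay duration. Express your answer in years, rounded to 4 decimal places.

Periodic yield y = 0.005. Discount each cash flow and weight by its period:
  t   CF        PV=CF/(1+0.005)^t    t·PV
  1        20.00        19.9005        19.9005
  2        20.00        19.8015        39.6030
  3        20.00        19.7030        59.1089
  4        20.00        19.6050        78.4198
  5        20.00        19.5074        97.5371
  6     2,020.00     1,960.4465    11,762.6791
  Σ                  2,058.9638    12,057.2484
Price P = Σ PV = 2,058.9638.
Macaulay duration = Σ(t·PV) / P = 12,057.2484 / 2,058.9638 = 5.85598 half-year periods.
In years: 5.85598 / 2 = 2.92799 years.

2.9280 years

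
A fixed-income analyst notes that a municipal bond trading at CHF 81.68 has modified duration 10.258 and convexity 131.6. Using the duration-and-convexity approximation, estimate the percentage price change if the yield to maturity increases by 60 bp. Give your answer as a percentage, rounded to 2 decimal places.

-5.92%

Duration effect: -D_mod·Δy = -10.258 × (+0.006) = -0.061548
Convexity effect: ½·C·(Δy)² = 0.5 × 131.6 × (0.006)² = +0.0023688
ΔP/P ≈ -0.061548 + 0.0023688 = -0.0591792
= -5.91792%.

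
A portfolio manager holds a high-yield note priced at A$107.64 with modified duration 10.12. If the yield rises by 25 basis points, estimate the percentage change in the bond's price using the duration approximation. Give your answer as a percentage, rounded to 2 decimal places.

-2.53%

Duration approximation: ΔP/P ≈ -D_mod · Δy = -10.12 × (+0.0025) = -0.025300.
As a percentage: -2.5300%.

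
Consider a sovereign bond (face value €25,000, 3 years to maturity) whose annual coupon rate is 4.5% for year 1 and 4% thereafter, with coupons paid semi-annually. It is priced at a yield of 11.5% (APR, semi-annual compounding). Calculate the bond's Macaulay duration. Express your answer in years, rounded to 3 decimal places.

2.826 years

Periodic yield y = 0.0575. Discount each cash flow and weight by its period:
  t   CF        PV=CF/(1+0.0575)^t    t·PV
  1       562.50       531.9149       531.9149
  2       562.50       502.9928     1,005.9856
  3       500.00       422.7941     1,268.3822
  4       500.00       399.8053     1,599.2210
  5       500.00       378.0664     1,890.3322
  6    25,500.00    18,232.9913   109,397.9477
  Σ                 20,468.5647   115,693.7835
Price P = Σ PV = 20,468.5647.
Macaulay duration = Σ(t·PV) / P = 115,693.7835 / 20,468.5647 = 5.65227 half-year periods.
In years: 5.65227 / 2 = 2.82613 years.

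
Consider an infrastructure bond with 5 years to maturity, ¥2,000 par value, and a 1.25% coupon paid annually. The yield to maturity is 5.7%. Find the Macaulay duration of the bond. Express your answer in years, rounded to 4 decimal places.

4.8618 years

Periodic yield y = 0.057. Discount each cash flow and weight by its year:
  t   CF        PV=CF/(1+0.057)^t    t·PV
  1        25.00        23.6518        23.6518
  2        25.00        22.3764        44.7528
  3        25.00        21.1697        63.5092
  4        25.00        20.0281        80.1125
  5     2,025.00     1,534.7940     7,673.9700
  Σ                  1,622.0201     7,885.9962
Price P = Σ PV = 1,622.0201.
Macaulay duration = Σ(t·PV) / P = 7,885.9962 / 1,622.0201 = 4.86184 years.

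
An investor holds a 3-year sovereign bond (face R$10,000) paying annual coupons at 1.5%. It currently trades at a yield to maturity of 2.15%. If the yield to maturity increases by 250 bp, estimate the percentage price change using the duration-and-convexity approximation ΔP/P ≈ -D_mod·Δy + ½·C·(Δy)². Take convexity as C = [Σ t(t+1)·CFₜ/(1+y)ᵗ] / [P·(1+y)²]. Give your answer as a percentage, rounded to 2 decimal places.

With y = 0.0215:
  t   CF        PV=CF/(1+0.0215)^t    t·PV        t(t+1)·PV
  1       150.00       146.8429       146.8429         293.6858
  2       150.00       143.7522       287.5044         862.5132
  3    10,150.00     9,522.4989    28,567.4966     114,269.9863
  Σ                  9,813.0939    29,001.8439     115,426.1853
P = 9,813.0939; D_Mac = 2.95542 yrs; D_mod = 2.89322 yrs; C = 11.27254.
Duration effect: -2.89322 × (+0.025) = -0.072330
Convexity effect: 0.5 × 11.27254 × (0.025)² = +0.0035227
ΔP/P ≈ -0.072330 + 0.0035227 = -0.068808 = -6.8808%.

-6.88%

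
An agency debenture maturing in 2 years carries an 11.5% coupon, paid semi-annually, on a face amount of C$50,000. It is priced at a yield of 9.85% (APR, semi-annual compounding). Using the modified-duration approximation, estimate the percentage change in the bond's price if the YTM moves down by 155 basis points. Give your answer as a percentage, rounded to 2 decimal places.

+2.73%

Periodic yield y = 0.04925. Modified duration first:
  t   CF        PV=CF/(1+0.04925)^t    t·PV
  1     2,875.00     2,740.0524     2,740.0524
  2     2,875.00     2,611.4390     5,222.8781
  3     2,875.00     2,488.8626     7,466.5877
  4    52,875.00    43,624.9025   174,499.6098
  Σ                 51,465.2565   189,929.1280
P = 51,465.2565; D_Mac = 3.69043 half-year periods = 1.84522 yrs; D_mod = 1.84522/(1+0.04925) = 1.75861 yrs.
ΔP/P ≈ -D_mod · Δy = -1.75861 × (-0.0155) = +0.027258 = +2.7258%.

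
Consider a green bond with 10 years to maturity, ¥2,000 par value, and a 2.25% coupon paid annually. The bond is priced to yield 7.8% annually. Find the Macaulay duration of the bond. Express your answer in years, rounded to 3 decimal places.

8.752 years

Periodic yield y = 0.078. Discount each cash flow and weight by its year:
  t   CF        PV=CF/(1+0.078)^t    t·PV
  1        45.00        41.7440        41.7440
  2        45.00        38.7235        77.4471
  3        45.00        35.9216       107.7649
  4        45.00        33.3225       133.2900
  5        45.00        30.9114       154.5570
  6        45.00        28.6748       172.0486
  7        45.00        26.6000       186.1998
  8        45.00        24.6753       197.4024
  9        45.00        22.8899       206.0090
  10    2,045.00       964.9520     9,649.5198
  Σ                  1,248.4150    10,925.9826
Price P = Σ PV = 1,248.4150.
Macaulay duration = Σ(t·PV) / P = 10,925.9826 / 1,248.4150 = 8.75188 years.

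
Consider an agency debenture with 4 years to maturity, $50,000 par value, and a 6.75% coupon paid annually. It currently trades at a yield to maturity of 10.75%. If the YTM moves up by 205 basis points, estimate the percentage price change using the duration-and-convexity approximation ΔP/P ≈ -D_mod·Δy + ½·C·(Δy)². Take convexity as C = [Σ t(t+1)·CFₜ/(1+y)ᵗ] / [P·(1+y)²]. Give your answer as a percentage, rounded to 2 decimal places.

-6.38%

With y = 0.1075:
  t   CF        PV=CF/(1+0.1075)^t    t·PV        t(t+1)·PV
  1     3,375.00     3,047.4041     3,047.4041       6,094.8081
  2     3,375.00     2,751.6064     5,503.2128      16,509.6383
  3     3,375.00     2,484.5204     7,453.5613      29,814.2452
  4    53,375.00    35,478.3120   141,913.2479     709,566.2397
  Σ                 43,761.8429   157,917.4261     761,984.9313
P = 43,761.8429; D_Mac = 3.60856 yrs; D_mod = 3.25830 yrs; C = 14.19591.
Duration effect: -3.25830 × (+0.0205) = -0.066795
Convexity effect: 0.5 × 14.19591 × (0.0205)² = +0.0029829
ΔP/P ≈ -0.066795 + 0.0029829 = -0.063812 = -6.3812%.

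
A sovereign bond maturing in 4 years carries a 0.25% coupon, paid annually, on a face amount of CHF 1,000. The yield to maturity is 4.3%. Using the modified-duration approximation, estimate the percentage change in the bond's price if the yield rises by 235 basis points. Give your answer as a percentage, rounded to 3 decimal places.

-8.976%

Periodic yield y = 0.043. Modified duration first:
  t   CF        PV=CF/(1+0.043)^t    t·PV
  1         2.50         2.3969         2.3969
  2         2.50         2.2981         4.5962
  3         2.50         2.2034         6.6101
  4     1,002.50       847.1243     3,388.4973
  Σ                    854.0227     3,402.1005
P = 854.0227; D_Mac = 3.98362 yrs; D_mod = 3.98362/(1+0.043) = 3.81938 yrs.
ΔP/P ≈ -D_mod · Δy = -3.81938 × (+0.0235) = -0.089756 = -8.9756%.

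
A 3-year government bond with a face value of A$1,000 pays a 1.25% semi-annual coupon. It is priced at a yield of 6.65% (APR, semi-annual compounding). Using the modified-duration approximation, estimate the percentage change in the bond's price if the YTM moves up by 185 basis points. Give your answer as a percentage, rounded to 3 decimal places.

-5.280%

Periodic yield y = 0.03325. Modified duration first:
  t   CF        PV=CF/(1+0.03325)^t    t·PV
  1         6.25         6.0489         6.0489
  2         6.25         5.8542        11.7084
  3         6.25         5.6658        16.9975
  4         6.25         5.4835        21.9340
  5         6.25         5.3070        26.5352
  6     1,006.25       826.9389     4,961.6333
  Σ                    855.2984     5,044.8573
P = 855.2984; D_Mac = 5.89836 half-year periods = 2.94918 yrs; D_mod = 2.94918/(1+0.03325) = 2.85428 yrs.
ΔP/P ≈ -D_mod · Δy = -2.85428 × (+0.0185) = -0.052804 = -5.2804%.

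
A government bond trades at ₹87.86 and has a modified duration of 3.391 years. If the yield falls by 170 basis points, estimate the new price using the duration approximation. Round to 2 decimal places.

Duration approximation: ΔP/P ≈ -D_mod · Δy = -3.391 × (-0.017) = +0.057647.
New price ≈ 87.86 × (1 + 0.057647) = 92.92486542.

₹92.92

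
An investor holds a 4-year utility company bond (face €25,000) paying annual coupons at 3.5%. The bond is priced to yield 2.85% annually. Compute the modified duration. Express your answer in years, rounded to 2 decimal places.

Periodic yield y = 0.0285. First find Macaulay duration:
  t   CF        PV=CF/(1+0.0285)^t    t·PV
  1       875.00       850.7535       850.7535
  2       875.00       827.1789     1,654.3579
  3       875.00       804.2576     2,412.7728
  4    25,875.00    23,124.0114    92,496.0455
  Σ                 25,606.2014    97,413.9296
P = 25,606.2014; Macaulay duration = 97,413.9296 / 25,606.2014 = 3.80431 years.
Modified duration = D_Mac / (1 + y) = 3.80431 / 1.0285 = 3.69889 years.

3.70 years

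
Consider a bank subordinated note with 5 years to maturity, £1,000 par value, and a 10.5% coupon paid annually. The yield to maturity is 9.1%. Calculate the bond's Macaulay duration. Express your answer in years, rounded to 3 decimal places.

4.160 years

Periodic yield y = 0.091. Discount each cash flow and weight by its year:
  t   CF        PV=CF/(1+0.091)^t    t·PV
  1       105.00        96.2420        96.2420
  2       105.00        88.2145       176.4289
  3       105.00        80.8565       242.5696
  4       105.00        74.1123       296.4492
  5     1,105.00       714.8889     3,574.4443
  Σ                  1,054.3141     4,386.1339
Price P = Σ PV = 1,054.3141.
Macaulay duration = Σ(t·PV) / P = 4,386.1339 / 1,054.3141 = 4.16018 years.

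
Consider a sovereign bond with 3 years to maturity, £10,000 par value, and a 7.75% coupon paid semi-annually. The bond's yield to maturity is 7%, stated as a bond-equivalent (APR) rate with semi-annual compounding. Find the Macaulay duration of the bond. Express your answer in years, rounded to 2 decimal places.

Periodic yield y = 0.035. Discount each cash flow and weight by its period:
  t   CF        PV=CF/(1+0.035)^t    t·PV
  1       387.50       374.3961       374.3961
  2       387.50       361.7354       723.4708
  3       387.50       349.5028     1,048.5084
  4       387.50       337.6839     1,350.7355
  5       387.50       326.2646     1,631.3230
  6    10,387.50     8,450.2379    50,701.4277
  Σ                 10,199.8207    55,829.8614
Price P = Σ PV = 10,199.8207.
Macaulay duration = Σ(t·PV) / P = 55,829.8614 / 10,199.8207 = 5.47361 half-year periods.
In years: 5.47361 / 2 = 2.73681 years.

2.74 years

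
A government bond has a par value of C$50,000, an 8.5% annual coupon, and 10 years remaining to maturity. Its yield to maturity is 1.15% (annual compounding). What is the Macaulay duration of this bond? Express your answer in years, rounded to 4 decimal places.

7.8297 years

Periodic yield y = 0.0115. Discount each cash flow and weight by its year:
  t   CF        PV=CF/(1+0.0115)^t    t·PV
  1     4,250.00     4,201.6807     4,201.6807
  2     4,250.00     4,153.9107     8,307.8214
  3     4,250.00     4,106.6838    12,320.0515
  4     4,250.00     4,059.9939    16,239.9756
  5     4,250.00     4,013.8348    20,069.1740
  6     4,250.00     3,968.2005    23,809.2030
  7     4,250.00     3,923.0850    27,461.5952
  8     4,250.00     3,878.4825    31,027.8598
  9     4,250.00     3,834.3870    34,509.4832
  10   54,250.00    48,388.3565   483,883.5648
  Σ                 84,528.6154   661,830.4091
Price P = Σ PV = 84,528.6154.
Macaulay duration = Σ(t·PV) / P = 661,830.4091 / 84,528.6154 = 7.82966 years.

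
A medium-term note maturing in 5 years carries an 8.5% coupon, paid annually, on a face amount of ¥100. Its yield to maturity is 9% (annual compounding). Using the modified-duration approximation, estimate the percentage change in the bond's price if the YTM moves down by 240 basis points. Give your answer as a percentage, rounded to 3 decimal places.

+9.397%

Periodic yield y = 0.09. Modified duration first:
  t   CF        PV=CF/(1+0.09)^t    t·PV
  1         8.50         7.7982         7.7982
  2         8.50         7.1543        14.3086
  3         8.50         6.5636        19.6907
  4         8.50         6.0216        24.0865
  5       108.50        70.5176       352.5878
  Σ                     98.0552       418.4716
P = 98.0552; D_Mac = 4.26772 yrs; D_mod = 4.26772/(1+0.09) = 3.91534 yrs.
ΔP/P ≈ -D_mod · Δy = -3.91534 × (-0.024) = +0.093968 = +9.3968%.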